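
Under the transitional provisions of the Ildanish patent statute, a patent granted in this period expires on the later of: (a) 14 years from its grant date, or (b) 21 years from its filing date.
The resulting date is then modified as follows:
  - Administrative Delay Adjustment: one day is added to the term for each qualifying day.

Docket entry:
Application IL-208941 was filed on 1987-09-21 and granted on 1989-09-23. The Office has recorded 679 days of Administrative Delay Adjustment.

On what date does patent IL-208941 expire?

2010-08-01

(a) grant + 14 years → 23 September 2003.
(b) filing + 21 years → 21 September 2008.
Later of the two: 21 September 2008.
Administrative Delay Adjustment: +679 days → 1 August 2010.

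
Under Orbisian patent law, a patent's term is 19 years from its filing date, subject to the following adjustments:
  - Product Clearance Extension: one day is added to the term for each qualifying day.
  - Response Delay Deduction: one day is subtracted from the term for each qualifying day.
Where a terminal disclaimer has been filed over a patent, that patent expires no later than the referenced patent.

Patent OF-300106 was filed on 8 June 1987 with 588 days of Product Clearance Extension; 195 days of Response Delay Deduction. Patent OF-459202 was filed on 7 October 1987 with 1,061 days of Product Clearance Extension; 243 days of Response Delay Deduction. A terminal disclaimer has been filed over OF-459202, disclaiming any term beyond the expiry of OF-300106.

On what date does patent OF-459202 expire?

2007-07-06

Natural term of OF-459202:
  Base: filing + 19 years → 7 October 2006.
  Product Clearance Extension: +1061 days → 2 September 2009.
  Response Delay Deduction: −243 days → 2 January 2009.
Expiry of referenced patent OF-300106:
  Base: filing + 19 years → 8 June 2006.
  Product Clearance Extension: +588 days → 17 January 2008.
  Response Delay Deduction: −195 days → 6 July 2007.
Terminal disclaimer: OF-459202 expires on the earlier of 2 January 2009 and 6 July 2007.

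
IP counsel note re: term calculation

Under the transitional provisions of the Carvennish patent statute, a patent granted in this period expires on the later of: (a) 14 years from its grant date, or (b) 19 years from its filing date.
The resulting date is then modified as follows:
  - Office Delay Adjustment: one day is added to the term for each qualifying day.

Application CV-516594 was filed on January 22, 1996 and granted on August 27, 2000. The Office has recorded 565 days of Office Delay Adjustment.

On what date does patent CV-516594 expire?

(a) grant + 14 years → 27 August 2014.
(b) filing + 19 years → 22 January 2015.
Later of the two: 22 January 2015.
Office Delay Adjustment: +565 days → 9 August 2016.

2016-08-09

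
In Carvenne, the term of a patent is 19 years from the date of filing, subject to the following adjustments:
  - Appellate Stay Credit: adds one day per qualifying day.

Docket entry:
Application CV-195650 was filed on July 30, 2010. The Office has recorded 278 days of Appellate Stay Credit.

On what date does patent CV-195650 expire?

2030-05-04

Base term: filing date + 19 years → 30 July 2029.
Appellate Stay Credit: +278 days → 4 May 2030.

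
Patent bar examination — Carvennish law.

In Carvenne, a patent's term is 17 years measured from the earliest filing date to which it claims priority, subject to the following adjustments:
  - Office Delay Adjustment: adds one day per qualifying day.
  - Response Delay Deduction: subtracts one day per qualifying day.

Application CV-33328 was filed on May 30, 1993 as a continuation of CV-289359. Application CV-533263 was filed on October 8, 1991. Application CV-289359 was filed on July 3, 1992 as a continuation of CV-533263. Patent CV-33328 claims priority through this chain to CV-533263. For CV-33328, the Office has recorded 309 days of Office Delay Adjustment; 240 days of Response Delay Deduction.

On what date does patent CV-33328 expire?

December 16, 2008

Earliest priority filing: 8 October 1991.
Base term: 8 October 1991 + 17 years → 8 October 2008.
Office Delay Adjustment: +309 days → 13 August 2009.
Response Delay Deduction: −240 days → 16 December 2008.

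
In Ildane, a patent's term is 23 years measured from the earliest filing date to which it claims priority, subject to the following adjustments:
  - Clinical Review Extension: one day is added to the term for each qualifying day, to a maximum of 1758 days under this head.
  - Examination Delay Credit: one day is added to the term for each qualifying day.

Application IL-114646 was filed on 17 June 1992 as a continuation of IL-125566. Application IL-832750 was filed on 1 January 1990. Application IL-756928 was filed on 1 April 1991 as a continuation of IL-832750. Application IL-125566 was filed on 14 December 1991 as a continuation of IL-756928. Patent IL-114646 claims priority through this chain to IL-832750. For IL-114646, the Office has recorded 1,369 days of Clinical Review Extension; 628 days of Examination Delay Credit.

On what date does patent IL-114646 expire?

June 21, 2018

Earliest priority filing: 1 January 1990.
Base term: 1 January 1990 + 23 years → 1 January 2013.
Clinical Review Extension: 1369 days (within the 1758-day cap) → +1369 days → 1 October 2016.
Examination Delay Credit: +628 days → 21 June 2018.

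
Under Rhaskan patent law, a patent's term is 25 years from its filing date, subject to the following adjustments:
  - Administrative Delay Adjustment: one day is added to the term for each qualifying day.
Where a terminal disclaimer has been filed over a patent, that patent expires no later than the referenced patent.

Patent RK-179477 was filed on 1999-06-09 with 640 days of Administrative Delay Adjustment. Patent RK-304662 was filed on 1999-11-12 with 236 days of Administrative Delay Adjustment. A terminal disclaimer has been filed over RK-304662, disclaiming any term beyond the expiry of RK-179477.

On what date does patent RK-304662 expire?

2025-07-06

Natural term of RK-304662:
  Base: filing + 25 years → 12 November 2024.
  Administrative Delay Adjustment: +236 days → 6 July 2025.
Expiry of referenced patent RK-179477:
  Base: filing + 25 years → 9 June 2024.
  Administrative Delay Adjustment: +640 days → 11 March 2026.
Terminal disclaimer: RK-304662 expires on the earlier of 6 July 2025 and 11 March 2026.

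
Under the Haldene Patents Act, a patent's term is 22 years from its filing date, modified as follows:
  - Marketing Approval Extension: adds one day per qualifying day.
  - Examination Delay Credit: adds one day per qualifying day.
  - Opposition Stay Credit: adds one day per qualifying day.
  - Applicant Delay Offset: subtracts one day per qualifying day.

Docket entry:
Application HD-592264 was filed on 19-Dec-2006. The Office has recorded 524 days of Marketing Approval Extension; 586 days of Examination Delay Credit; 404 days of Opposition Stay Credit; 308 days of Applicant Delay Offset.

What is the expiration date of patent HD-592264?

April 8, 2032

Base term: filing date + 22 years → 19 December 2028.
Marketing Approval Extension: +524 days → 27 May 2030.
Examination Delay Credit: +586 days → 3 January 2032.
Opposition Stay Credit: +404 days → 10 February 2033.
Applicant Delay Offset: −308 days → 8 April 2032.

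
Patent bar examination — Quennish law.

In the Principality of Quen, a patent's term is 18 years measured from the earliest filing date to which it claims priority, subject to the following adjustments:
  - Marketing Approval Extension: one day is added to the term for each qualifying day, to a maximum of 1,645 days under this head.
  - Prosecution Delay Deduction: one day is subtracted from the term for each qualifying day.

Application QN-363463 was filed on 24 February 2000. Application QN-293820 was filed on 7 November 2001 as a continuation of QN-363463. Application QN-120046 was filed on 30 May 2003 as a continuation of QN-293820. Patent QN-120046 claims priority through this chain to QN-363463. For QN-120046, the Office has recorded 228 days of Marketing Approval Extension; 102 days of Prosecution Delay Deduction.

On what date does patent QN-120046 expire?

Earliest priority filing: 24 February 2000.
Base term: 24 February 2000 + 18 years → 24 February 2018.
Marketing Approval Extension: 228 days (within the 1645-day cap) → +228 days → 10 October 2018.
Prosecution Delay Deduction: −102 days → 30 June 2018.

2018-06-30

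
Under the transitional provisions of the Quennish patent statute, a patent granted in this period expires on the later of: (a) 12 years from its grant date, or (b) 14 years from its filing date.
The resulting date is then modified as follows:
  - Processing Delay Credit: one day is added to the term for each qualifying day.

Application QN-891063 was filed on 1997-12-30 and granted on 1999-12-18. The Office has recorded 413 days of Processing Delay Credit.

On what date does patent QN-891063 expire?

(a) grant + 12 years → 18 December 2011.
(b) filing + 14 years → 30 December 2011.
Later of the two: 30 December 2011.
Processing Delay Credit: +413 days → 15 February 2013.

February 15, 2013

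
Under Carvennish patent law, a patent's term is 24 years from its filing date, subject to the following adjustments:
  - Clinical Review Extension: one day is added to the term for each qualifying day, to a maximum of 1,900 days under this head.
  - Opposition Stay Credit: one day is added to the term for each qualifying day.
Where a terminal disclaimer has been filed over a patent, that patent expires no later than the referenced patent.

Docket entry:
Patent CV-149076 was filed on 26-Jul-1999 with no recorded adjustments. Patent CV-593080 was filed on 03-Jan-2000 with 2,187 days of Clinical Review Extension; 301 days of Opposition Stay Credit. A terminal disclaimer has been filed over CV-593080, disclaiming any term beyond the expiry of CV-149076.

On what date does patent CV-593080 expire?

July 26, 2023

Natural term of CV-593080:
  Base: filing + 24 years → 3 January 2024.
  Clinical Review Extension: 2187 days claimed exceeds the 1900-day cap, so +1900 days → 17 March 2029.
  Opposition Stay Credit: +301 days → 12 January 2030.
Expiry of referenced patent CV-149076:
  Base: filing + 24 years → 26 July 2023.
Terminal disclaimer: CV-593080 expires on the earlier of 12 January 2030 and 26 July 2023.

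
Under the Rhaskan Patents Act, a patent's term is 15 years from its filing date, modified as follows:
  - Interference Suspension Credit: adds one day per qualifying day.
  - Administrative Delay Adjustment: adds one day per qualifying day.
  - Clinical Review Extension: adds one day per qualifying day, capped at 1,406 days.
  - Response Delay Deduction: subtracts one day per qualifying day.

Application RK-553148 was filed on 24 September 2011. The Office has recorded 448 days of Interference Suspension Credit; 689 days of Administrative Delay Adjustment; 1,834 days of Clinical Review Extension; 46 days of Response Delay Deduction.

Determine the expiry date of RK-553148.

July 26, 2033

Base term: filing date + 15 years → 24 September 2026.
Interference Suspension Credit: +448 days → 16 December 2027.
Administrative Delay Adjustment: +689 days → 4 November 2029.
Clinical Review Extension: 1834 days claimed exceeds the 1406-day cap, so +1406 days → 10 September 2033.
Response Delay Deduction: −46 days → 26 July 2033.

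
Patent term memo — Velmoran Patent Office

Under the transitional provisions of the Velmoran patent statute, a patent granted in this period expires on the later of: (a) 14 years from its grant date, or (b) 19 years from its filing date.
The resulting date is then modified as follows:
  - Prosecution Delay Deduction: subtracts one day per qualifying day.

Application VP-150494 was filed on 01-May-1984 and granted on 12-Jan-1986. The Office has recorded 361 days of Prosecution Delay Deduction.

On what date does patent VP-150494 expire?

(a) grant + 14 years → 12 January 2000.
(b) filing + 19 years → 1 May 2003.
Later of the two: 1 May 2003.
Prosecution Delay Deduction: −361 days → 5 May 2002.

2002-05-05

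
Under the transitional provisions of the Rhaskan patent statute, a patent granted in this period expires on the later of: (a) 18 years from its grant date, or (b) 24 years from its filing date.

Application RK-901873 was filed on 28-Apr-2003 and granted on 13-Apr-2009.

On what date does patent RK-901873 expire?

(a) grant + 18 years → 13 April 2027.
(b) filing + 24 years → 28 April 2027.
Later of the two: 28 April 2027.

2027-04-28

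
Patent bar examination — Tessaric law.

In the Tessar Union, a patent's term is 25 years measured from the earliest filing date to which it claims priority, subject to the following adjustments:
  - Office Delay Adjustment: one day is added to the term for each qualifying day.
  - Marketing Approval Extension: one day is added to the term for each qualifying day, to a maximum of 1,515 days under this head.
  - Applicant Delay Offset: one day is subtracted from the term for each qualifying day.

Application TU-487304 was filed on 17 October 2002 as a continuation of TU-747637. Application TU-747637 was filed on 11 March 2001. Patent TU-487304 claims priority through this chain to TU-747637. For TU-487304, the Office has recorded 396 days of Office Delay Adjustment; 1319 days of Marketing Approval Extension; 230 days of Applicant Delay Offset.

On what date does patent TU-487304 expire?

April 4, 2030

Earliest priority filing: 11 March 2001.
Base term: 11 March 2001 + 25 years → 11 March 2026.
Office Delay Adjustment: +396 days → 11 April 2027.
Marketing Approval Extension: 1319 days (within the 1515-day cap) → +1319 days → 20 November 2030.
Applicant Delay Offset: −230 days → 4 April 2030.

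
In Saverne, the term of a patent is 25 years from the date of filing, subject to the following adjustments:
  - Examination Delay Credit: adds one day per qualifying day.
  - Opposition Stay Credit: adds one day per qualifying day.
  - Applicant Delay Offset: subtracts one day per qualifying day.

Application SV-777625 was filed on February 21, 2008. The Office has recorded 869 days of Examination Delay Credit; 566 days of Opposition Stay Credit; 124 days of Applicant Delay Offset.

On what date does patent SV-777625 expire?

2036-09-24

Base term: filing date + 25 years → 21 February 2033.
Examination Delay Credit: +869 days → 10 July 2035.
Opposition Stay Credit: +566 days → 26 January 2037.
Applicant Delay Offset: −124 days → 24 September 2036.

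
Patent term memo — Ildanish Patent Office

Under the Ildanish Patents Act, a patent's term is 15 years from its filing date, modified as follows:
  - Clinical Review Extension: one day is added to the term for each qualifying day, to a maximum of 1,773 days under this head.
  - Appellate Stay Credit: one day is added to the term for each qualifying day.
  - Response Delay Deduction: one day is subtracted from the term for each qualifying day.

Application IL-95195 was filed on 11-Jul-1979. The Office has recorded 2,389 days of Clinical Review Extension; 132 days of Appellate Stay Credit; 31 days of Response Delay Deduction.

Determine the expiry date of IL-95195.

August 28, 1999

Base term: filing date + 15 years → 11 July 1994.
Clinical Review Extension: 2389 days claimed exceeds the 1773-day cap, so +1773 days → 19 May 1999.
Appellate Stay Credit: +132 days → 28 September 1999.
Response Delay Deduction: −31 days → 28 August 1999.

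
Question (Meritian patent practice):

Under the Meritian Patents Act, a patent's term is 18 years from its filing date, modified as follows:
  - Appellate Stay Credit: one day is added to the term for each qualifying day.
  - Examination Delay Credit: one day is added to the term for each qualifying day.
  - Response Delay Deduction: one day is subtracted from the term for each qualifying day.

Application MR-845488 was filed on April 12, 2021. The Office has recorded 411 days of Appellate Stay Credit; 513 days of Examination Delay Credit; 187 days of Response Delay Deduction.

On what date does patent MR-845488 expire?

2041-04-18

Base term: filing date + 18 years → 12 April 2039.
Appellate Stay Credit: +411 days → 27 May 2040.
Examination Delay Credit: +513 days → 22 October 2041.
Response Delay Deduction: −187 days → 18 April 2041.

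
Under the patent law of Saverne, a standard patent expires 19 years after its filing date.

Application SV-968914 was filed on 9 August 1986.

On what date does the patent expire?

August 9, 2005

Filing date + 19 years → 9 August 2005.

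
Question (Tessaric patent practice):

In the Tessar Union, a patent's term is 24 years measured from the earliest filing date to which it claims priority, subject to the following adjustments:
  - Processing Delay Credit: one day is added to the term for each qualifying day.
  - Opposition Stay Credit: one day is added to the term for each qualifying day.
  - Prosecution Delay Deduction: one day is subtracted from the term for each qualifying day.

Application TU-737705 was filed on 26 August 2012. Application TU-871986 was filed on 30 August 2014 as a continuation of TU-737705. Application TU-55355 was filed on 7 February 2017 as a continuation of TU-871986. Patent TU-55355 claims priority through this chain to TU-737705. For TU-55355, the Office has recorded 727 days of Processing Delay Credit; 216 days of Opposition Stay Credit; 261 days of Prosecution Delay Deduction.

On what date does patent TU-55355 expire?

2038-07-09

Earliest priority filing: 26 August 2012.
Base term: 26 August 2012 + 24 years → 26 August 2036.
Processing Delay Credit: +727 days → 23 August 2038.
Opposition Stay Credit: +216 days → 27 March 2039.
Prosecution Delay Deduction: −261 days → 9 July 2038.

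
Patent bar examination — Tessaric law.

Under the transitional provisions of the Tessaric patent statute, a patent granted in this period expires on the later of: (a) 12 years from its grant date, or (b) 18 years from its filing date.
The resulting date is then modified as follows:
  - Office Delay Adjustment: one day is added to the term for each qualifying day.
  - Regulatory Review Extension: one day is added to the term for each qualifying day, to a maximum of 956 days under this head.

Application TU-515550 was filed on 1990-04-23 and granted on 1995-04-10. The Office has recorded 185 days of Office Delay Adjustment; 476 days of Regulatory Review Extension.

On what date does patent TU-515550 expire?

2010-02-13

(a) grant + 12 years → 10 April 2007.
(b) filing + 18 years → 23 April 2008.
Later of the two: 23 April 2008.
Office Delay Adjustment: +185 days → 25 October 2008.
Regulatory Review Extension: 476 days (within the 956-day cap) → +476 days → 13 February 2010.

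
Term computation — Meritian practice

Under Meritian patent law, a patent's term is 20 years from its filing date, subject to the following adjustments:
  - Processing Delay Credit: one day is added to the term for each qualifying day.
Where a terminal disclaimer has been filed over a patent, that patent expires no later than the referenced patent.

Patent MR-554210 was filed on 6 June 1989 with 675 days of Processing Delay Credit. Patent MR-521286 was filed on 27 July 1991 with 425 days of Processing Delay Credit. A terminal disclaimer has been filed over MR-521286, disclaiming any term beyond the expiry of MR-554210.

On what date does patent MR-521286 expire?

Natural term of MR-521286:
  Base: filing + 20 years → 27 July 2011.
  Processing Delay Credit: +425 days → 24 September 2012.
Expiry of referenced patent MR-554210:
  Base: filing + 20 years → 6 June 2009.
  Processing Delay Credit: +675 days → 12 April 2011.
Terminal disclaimer: MR-521286 expires on the earlier of 24 September 2012 and 12 April 2011.

April 12, 2011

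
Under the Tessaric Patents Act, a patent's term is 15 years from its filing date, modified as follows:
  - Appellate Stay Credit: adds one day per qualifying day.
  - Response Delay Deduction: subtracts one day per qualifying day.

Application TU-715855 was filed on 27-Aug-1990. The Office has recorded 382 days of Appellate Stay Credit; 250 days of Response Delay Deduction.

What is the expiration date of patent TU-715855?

2006-01-06

Base term: filing date + 15 years → 27 August 2005.
Appellate Stay Credit: +382 days → 13 September 2006.
Response Delay Deduction: −250 days → 6 January 2006.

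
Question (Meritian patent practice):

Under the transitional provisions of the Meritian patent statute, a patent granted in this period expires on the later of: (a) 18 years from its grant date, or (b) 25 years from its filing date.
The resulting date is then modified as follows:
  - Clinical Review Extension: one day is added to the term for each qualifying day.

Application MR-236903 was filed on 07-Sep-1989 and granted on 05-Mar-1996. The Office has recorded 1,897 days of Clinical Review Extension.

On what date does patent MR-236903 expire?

(a) grant + 18 years → 5 March 2014.
(b) filing + 25 years → 7 September 2014.
Later of the two: 7 September 2014.
Clinical Review Extension: +1897 days → 17 November 2019.

2019-11-17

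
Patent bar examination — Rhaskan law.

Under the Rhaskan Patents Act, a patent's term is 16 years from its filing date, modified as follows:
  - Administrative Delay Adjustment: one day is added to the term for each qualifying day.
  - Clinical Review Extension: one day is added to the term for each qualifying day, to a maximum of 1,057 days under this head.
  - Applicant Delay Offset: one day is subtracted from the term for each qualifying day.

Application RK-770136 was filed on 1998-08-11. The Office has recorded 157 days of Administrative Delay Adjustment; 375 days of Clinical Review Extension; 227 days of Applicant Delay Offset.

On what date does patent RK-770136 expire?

2015-06-12

Base term: filing date + 16 years → 11 August 2014.
Administrative Delay Adjustment: +157 days → 15 January 2015.
Clinical Review Extension: 375 days (within the 1057-day cap) → +375 days → 25 January 2016.
Applicant Delay Offset: −227 days → 12 June 2015.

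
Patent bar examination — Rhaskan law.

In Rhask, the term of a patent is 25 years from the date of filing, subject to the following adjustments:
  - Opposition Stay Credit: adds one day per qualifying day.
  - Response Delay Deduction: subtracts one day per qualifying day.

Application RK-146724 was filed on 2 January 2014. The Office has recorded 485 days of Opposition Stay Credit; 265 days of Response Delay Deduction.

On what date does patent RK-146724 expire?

August 10, 2039

Base term: filing date + 25 years → 2 January 2039.
Opposition Stay Credit: +485 days → 1 May 2040.
Response Delay Deduction: −265 days → 10 August 2039.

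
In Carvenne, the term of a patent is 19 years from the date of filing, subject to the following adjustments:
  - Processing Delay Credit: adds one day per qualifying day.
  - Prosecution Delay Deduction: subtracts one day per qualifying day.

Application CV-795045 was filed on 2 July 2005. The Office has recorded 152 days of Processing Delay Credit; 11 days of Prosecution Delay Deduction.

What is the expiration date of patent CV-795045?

Base term: filing date + 19 years → 2 July 2024.
Processing Delay Credit: +152 days → 1 December 2024.
Prosecution Delay Deduction: −11 days → 20 November 2024.

2024-11-20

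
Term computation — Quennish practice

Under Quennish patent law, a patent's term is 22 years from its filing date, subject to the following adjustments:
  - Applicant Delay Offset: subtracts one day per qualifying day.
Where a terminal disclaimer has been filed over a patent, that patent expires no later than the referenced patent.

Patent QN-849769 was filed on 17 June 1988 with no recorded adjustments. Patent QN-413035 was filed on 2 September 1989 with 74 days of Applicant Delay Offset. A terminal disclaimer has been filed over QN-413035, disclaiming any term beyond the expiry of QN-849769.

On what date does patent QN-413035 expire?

2010-06-17

Natural term of QN-413035:
  Base: filing + 22 years → 2 September 2011.
  Applicant Delay Offset: −74 days → 20 June 2011.
Expiry of referenced patent QN-849769:
  Base: filing + 22 years → 17 June 2010.
Terminal disclaimer: QN-413035 expires on the earlier of 20 June 2011 and 17 June 2010.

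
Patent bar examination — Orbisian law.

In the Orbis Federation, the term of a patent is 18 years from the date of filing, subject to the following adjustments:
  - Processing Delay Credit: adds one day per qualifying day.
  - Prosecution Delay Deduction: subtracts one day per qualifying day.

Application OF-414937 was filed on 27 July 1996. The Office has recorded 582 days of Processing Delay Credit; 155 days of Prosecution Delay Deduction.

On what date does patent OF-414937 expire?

Base term: filing date + 18 years → 27 July 2014.
Processing Delay Credit: +582 days → 29 February 2016.
Prosecution Delay Deduction: −155 days → 27 September 2015.

2015-09-27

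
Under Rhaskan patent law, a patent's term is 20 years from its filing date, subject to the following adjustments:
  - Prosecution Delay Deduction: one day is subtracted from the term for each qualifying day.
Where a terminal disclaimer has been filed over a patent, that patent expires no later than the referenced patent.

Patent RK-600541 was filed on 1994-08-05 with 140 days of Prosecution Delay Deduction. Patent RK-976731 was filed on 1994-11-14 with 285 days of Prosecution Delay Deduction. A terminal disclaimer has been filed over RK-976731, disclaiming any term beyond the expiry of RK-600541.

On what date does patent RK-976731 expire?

Natural term of RK-976731:
  Base: filing + 20 years → 14 November 2014.
  Prosecution Delay Deduction: −285 days → 2 February 2014.
Expiry of referenced patent RK-600541:
  Base: filing + 20 years → 5 August 2014.
  Prosecution Delay Deduction: −140 days → 18 March 2014.
Terminal disclaimer: RK-976731 expires on the earlier of 2 February 2014 and 18 March 2014.

2014-02-02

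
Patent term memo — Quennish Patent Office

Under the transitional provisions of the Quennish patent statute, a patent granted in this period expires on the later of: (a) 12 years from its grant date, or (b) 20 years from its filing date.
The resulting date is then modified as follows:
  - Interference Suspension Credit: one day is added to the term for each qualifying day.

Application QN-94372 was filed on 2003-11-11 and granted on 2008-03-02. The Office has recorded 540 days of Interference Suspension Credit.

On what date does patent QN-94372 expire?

(a) grant + 12 years → 2 March 2020.
(b) filing + 20 years → 11 November 2023.
Later of the two: 11 November 2023.
Interference Suspension Credit: +540 days → 4 May 2025.

2025-05-04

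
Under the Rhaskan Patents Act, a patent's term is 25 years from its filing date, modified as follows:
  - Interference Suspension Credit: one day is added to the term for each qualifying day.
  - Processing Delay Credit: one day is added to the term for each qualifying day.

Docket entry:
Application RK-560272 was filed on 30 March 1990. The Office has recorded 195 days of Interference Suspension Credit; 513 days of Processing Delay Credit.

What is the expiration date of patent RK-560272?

Base term: filing date + 25 years → 30 March 2015.
Interference Suspension Credit: +195 days → 11 October 2015.
Processing Delay Credit: +513 days → 7 March 2017.

March 7, 2017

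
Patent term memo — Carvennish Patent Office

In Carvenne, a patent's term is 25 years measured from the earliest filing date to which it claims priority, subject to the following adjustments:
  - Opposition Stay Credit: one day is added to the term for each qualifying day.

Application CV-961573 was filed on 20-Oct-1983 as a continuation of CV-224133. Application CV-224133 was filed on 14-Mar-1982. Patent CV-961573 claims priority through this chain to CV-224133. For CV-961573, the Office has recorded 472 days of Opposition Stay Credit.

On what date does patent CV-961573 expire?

Earliest priority filing: 14 March 1982.
Base term: 14 March 1982 + 25 years → 14 March 2007.
Opposition Stay Credit: +472 days → 28 June 2008.

2008-06-28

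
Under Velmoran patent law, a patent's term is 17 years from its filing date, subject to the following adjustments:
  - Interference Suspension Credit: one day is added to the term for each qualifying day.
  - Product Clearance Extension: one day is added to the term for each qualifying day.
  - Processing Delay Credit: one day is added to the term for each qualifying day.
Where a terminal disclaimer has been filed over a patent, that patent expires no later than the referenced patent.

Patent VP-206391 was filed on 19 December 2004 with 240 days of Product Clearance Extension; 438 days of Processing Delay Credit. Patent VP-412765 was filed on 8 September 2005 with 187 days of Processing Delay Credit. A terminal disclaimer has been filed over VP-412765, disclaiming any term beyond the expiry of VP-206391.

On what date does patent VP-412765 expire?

Natural term of VP-412765:
  Base: filing + 17 years → 8 September 2022.
  Processing Delay Credit: +187 days → 14 March 2023.
Expiry of referenced patent VP-206391:
  Base: filing + 17 years → 19 December 2021.
  Product Clearance Extension: +240 days → 16 August 2022.
  Processing Delay Credit: +438 days → 28 October 2023.
Terminal disclaimer: VP-412765 expires on the earlier of 14 March 2023 and 28 October 2023.

March 14, 2023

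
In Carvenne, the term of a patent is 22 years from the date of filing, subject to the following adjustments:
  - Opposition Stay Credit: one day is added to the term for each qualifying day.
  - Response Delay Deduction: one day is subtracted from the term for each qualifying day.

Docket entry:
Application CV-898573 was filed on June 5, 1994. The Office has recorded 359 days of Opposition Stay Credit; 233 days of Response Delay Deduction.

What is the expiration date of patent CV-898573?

Base term: filing date + 22 years → 5 June 2016.
Opposition Stay Credit: +359 days → 30 May 2017.
Response Delay Deduction: −233 days → 9 October 2016.

2016-10-09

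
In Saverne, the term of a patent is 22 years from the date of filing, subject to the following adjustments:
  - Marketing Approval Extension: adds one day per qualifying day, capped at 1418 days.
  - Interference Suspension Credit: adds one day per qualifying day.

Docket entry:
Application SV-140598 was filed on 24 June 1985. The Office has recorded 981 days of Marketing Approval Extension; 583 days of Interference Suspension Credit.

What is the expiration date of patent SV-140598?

Base term: filing date + 22 years → 24 June 2007.
Marketing Approval Extension: 981 days (within the 1418-day cap) → +981 days → 1 March 2010.
Interference Suspension Credit: +583 days → 5 October 2011.

October 5, 2011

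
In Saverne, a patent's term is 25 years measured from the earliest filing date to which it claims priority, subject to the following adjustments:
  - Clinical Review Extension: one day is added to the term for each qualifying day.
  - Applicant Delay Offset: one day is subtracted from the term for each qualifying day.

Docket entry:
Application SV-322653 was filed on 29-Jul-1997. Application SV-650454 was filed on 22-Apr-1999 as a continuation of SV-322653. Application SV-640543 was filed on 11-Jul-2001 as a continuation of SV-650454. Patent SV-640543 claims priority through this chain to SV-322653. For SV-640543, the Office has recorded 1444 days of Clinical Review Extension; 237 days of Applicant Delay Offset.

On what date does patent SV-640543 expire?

2025-11-17

Earliest priority filing: 29 July 1997.
Base term: 29 July 1997 + 25 years → 29 July 2022.
Clinical Review Extension: +1444 days → 12 July 2026.
Applicant Delay Offset: −237 days → 17 November 2025.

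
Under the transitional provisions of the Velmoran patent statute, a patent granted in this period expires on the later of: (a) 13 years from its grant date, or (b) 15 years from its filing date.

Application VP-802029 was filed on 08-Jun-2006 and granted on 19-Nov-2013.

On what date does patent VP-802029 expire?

(a) grant + 13 years → 19 November 2026.
(b) filing + 15 years → 8 June 2021.
Later of the two: 19 November 2026.

2026-11-19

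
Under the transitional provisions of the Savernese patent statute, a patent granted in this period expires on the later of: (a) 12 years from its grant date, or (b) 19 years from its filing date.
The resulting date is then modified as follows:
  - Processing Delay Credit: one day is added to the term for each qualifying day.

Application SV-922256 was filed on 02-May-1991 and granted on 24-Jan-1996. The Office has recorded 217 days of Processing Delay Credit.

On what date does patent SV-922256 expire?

2010-12-05

(a) grant + 12 years → 24 January 2008.
(b) filing + 19 years → 2 May 2010.
Later of the two: 2 May 2010.
Processing Delay Credit: +217 days → 5 December 2010.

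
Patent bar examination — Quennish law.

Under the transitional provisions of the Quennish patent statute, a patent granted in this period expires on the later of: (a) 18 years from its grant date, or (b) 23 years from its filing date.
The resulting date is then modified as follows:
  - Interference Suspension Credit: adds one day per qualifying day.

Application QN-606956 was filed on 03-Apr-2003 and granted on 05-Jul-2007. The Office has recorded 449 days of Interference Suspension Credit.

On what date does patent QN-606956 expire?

2027-06-26

(a) grant + 18 years → 5 July 2025.
(b) filing + 23 years → 3 April 2026.
Later of the two: 3 April 2026.
Interference Suspension Credit: +449 days → 26 June 2027.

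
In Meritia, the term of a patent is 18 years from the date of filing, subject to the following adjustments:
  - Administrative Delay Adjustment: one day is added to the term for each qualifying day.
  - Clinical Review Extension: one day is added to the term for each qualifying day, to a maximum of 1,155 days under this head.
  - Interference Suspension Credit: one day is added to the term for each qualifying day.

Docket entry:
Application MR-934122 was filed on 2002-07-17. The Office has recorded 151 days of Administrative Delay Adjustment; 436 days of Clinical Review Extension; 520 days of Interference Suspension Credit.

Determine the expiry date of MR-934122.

July 29, 2023

Base term: filing date + 18 years → 17 July 2020.
Administrative Delay Adjustment: +151 days → 15 December 2020.
Clinical Review Extension: 436 days (within the 1155-day cap) → +436 days → 24 February 2022.
Interference Suspension Credit: +520 days → 29 July 2023.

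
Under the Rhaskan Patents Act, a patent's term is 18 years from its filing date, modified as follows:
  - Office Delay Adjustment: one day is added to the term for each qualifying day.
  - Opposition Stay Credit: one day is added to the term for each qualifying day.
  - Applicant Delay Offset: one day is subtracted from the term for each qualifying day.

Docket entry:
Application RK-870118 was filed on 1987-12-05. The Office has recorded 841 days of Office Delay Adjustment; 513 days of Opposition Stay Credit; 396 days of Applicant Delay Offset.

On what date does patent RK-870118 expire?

July 20, 2008

Base term: filing date + 18 years → 5 December 2005.
Office Delay Adjustment: +841 days → 25 March 2008.
Opposition Stay Credit: +513 days → 20 August 2009.
Applicant Delay Offset: −396 days → 20 July 2008.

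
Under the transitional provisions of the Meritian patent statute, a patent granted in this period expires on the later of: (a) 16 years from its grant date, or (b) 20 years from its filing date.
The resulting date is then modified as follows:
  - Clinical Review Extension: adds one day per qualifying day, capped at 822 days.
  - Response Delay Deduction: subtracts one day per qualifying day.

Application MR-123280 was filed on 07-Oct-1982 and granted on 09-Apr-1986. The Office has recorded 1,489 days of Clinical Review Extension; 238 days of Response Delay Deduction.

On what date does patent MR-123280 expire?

2004-05-13

(a) grant + 16 years → 9 April 2002.
(b) filing + 20 years → 7 October 2002.
Later of the two: 7 October 2002.
Clinical Review Extension: 1489 days claimed exceeds the 822-day cap, so +822 days → 6 January 2005.
Response Delay Deduction: −238 days → 13 May 2004.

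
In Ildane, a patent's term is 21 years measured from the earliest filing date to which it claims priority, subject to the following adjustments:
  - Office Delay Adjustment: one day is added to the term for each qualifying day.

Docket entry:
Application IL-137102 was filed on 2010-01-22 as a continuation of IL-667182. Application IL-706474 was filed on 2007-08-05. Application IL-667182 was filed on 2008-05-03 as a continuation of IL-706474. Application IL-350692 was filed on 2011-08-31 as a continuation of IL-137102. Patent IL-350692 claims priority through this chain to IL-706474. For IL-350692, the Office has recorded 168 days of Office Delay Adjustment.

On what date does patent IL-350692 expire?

Earliest priority filing: 5 August 2007.
Base term: 5 August 2007 + 21 years → 5 August 2028.
Office Delay Adjustment: +168 days → 20 January 2029.

January 20, 2029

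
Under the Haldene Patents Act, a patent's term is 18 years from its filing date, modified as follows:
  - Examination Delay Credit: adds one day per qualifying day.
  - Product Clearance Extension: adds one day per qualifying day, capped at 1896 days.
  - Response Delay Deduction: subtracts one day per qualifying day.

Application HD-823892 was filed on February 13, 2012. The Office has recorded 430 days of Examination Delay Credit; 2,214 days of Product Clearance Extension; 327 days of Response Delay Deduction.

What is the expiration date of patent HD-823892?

2035-08-05

Base term: filing date + 18 years → 13 February 2030.
Examination Delay Credit: +430 days → 19 April 2031.
Product Clearance Extension: 2214 days claimed exceeds the 1896-day cap, so +1896 days → 27 June 2036.
Response Delay Deduction: −327 days → 5 August 2035.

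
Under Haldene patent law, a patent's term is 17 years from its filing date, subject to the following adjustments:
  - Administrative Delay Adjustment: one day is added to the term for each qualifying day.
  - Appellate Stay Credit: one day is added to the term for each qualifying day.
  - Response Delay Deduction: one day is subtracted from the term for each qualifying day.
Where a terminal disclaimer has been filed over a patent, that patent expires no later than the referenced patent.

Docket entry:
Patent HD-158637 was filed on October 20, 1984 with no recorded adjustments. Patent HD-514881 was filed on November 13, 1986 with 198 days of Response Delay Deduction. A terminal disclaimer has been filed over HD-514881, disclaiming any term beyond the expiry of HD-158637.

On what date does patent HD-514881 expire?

October 20, 2001

Natural term of HD-514881:
  Base: filing + 17 years → 13 November 2003.
  Response Delay Deduction: −198 days → 29 April 2003.
Expiry of referenced patent HD-158637:
  Base: filing + 17 years → 20 October 2001.
Terminal disclaimer: HD-514881 expires on the earlier of 29 April 2003 and 20 October 2001.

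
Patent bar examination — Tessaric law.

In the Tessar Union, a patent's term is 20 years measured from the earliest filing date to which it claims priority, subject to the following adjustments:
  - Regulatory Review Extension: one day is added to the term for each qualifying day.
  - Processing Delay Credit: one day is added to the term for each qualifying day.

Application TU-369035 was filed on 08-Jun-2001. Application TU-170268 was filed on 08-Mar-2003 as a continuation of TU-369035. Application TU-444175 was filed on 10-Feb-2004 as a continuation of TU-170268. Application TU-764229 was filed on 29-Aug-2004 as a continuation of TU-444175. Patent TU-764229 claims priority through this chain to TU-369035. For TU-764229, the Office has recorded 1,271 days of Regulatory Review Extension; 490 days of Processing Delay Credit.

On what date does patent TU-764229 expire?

Earliest priority filing: 8 June 2001.
Base term: 8 June 2001 + 20 years → 8 June 2021.
Regulatory Review Extension: +1271 days → 30 November 2024.
Processing Delay Credit: +490 days → 4 April 2026.

2026-04-04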